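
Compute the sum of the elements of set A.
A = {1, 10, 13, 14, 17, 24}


Set A = {1, 10, 13, 14, 17, 24}
Sum = 1 + 10 + 13 + 14 + 17 + 24 = 79

79


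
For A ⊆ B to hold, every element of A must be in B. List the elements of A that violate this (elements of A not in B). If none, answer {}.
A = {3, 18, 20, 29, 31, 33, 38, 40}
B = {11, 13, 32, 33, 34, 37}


Set A = {3, 18, 20, 29, 31, 33, 38, 40}
Set B = {11, 13, 32, 33, 34, 37}
Check each element of A against B:
3 ∉ B (include), 18 ∉ B (include), 20 ∉ B (include), 29 ∉ B (include), 31 ∉ B (include), 33 ∈ B, 38 ∉ B (include), 40 ∉ B (include)
Elements of A not in B: {3, 18, 20, 29, 31, 38, 40}

{3, 18, 20, 29, 31, 38, 40}


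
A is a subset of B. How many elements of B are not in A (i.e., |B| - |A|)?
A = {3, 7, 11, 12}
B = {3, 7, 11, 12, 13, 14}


Set A = {3, 7, 11, 12}, |A| = 4
Set B = {3, 7, 11, 12, 13, 14}, |B| = 6
Since A ⊆ B: B \ A = {13, 14}
|B| - |A| = 6 - 4 = 2

2


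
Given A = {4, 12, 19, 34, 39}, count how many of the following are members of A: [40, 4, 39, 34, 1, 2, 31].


Set A = {4, 12, 19, 34, 39}
Candidates: [40, 4, 39, 34, 1, 2, 31]
Check each candidate:
40 ∉ A, 4 ∈ A, 39 ∈ A, 34 ∈ A, 1 ∉ A, 2 ∉ A, 31 ∉ A
Count of candidates in A: 3

3


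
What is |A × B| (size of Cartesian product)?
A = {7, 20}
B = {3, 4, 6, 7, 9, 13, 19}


Set A = {7, 20} has 2 elements.
Set B = {3, 4, 6, 7, 9, 13, 19} has 7 elements.
|A × B| = |A| × |B| = 2 × 7 = 14

14


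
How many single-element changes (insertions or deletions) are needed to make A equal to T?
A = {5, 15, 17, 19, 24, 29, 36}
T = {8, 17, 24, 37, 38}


Set A = {5, 15, 17, 19, 24, 29, 36}
Set T = {8, 17, 24, 37, 38}
Elements to remove from A (in A, not in T): {5, 15, 19, 29, 36} → 5 removals
Elements to add to A (in T, not in A): {8, 37, 38} → 3 additions
Total edits = 5 + 3 = 8

8


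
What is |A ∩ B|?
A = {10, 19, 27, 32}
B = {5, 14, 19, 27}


Set A = {10, 19, 27, 32}
Set B = {5, 14, 19, 27}
A ∩ B = {19, 27}
|A ∩ B| = 2

2


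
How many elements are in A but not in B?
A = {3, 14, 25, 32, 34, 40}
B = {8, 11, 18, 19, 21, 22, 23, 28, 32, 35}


Set A = {3, 14, 25, 32, 34, 40}
Set B = {8, 11, 18, 19, 21, 22, 23, 28, 32, 35}
A \ B = {3, 14, 25, 34, 40}
|A \ B| = 5

5


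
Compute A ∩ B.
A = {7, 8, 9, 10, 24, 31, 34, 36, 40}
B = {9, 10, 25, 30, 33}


Set A = {7, 8, 9, 10, 24, 31, 34, 36, 40}
Set B = {9, 10, 25, 30, 33}
A ∩ B includes only elements in both sets.
Check each element of A against B:
7 ✗, 8 ✗, 9 ✓, 10 ✓, 24 ✗, 31 ✗, 34 ✗, 36 ✗, 40 ✗
A ∩ B = {9, 10}

{9, 10}


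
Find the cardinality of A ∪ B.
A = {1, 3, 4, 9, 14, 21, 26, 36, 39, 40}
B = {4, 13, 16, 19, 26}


Set A = {1, 3, 4, 9, 14, 21, 26, 36, 39, 40}, |A| = 10
Set B = {4, 13, 16, 19, 26}, |B| = 5
A ∩ B = {4, 26}, |A ∩ B| = 2
|A ∪ B| = |A| + |B| - |A ∩ B| = 10 + 5 - 2 = 13

13


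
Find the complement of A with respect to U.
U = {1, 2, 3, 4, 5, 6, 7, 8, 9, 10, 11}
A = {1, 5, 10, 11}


Universal set U = {1, 2, 3, 4, 5, 6, 7, 8, 9, 10, 11}
Set A = {1, 5, 10, 11}
A' = U \ A = elements in U but not in A
Checking each element of U:
1 (in A, exclude), 2 (not in A, include), 3 (not in A, include), 4 (not in A, include), 5 (in A, exclude), 6 (not in A, include), 7 (not in A, include), 8 (not in A, include), 9 (not in A, include), 10 (in A, exclude), 11 (in A, exclude)
A' = {2, 3, 4, 6, 7, 8, 9}

{2, 3, 4, 6, 7, 8, 9}


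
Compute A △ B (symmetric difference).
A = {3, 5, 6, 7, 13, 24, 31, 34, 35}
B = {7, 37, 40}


Set A = {3, 5, 6, 7, 13, 24, 31, 34, 35}
Set B = {7, 37, 40}
A △ B = (A \ B) ∪ (B \ A)
Elements in A but not B: {3, 5, 6, 13, 24, 31, 34, 35}
Elements in B but not A: {37, 40}
A △ B = {3, 5, 6, 13, 24, 31, 34, 35, 37, 40}

{3, 5, 6, 13, 24, 31, 34, 35, 37, 40}


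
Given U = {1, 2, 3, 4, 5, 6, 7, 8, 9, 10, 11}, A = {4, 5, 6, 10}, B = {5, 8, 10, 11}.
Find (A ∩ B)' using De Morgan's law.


U = {1, 2, 3, 4, 5, 6, 7, 8, 9, 10, 11}
A = {4, 5, 6, 10}, B = {5, 8, 10, 11}
A ∩ B = {5, 10}
(A ∩ B)' = U \ (A ∩ B) = {1, 2, 3, 4, 6, 7, 8, 9, 11}
Verification via A' ∪ B': A' = {1, 2, 3, 7, 8, 9, 11}, B' = {1, 2, 3, 4, 6, 7, 9}
A' ∪ B' = {1, 2, 3, 4, 6, 7, 8, 9, 11} ✓

{1, 2, 3, 4, 6, 7, 8, 9, 11}


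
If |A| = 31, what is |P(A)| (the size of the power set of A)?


The set has 31 elements.
The power set contains all possible subsets.
|P(A)| = 2^|A| = 2^31 = 2147483648

2147483648


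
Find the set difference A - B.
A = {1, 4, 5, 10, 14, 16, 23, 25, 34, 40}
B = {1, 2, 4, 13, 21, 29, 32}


Set A = {1, 4, 5, 10, 14, 16, 23, 25, 34, 40}
Set B = {1, 2, 4, 13, 21, 29, 32}
A \ B includes elements in A that are not in B.
Check each element of A:
1 (in B, remove), 4 (in B, remove), 5 (not in B, keep), 10 (not in B, keep), 14 (not in B, keep), 16 (not in B, keep), 23 (not in B, keep), 25 (not in B, keep), 34 (not in B, keep), 40 (not in B, keep)
A \ B = {5, 10, 14, 16, 23, 25, 34, 40}

{5, 10, 14, 16, 23, 25, 34, 40}


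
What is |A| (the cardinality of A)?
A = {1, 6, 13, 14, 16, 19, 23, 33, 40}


Set A = {1, 6, 13, 14, 16, 19, 23, 33, 40}
Listing elements: 1, 6, 13, 14, 16, 19, 23, 33, 40
Counting: 9 elements
|A| = 9

9


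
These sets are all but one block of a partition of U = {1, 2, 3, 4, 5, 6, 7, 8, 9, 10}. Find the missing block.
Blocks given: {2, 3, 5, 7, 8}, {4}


U = {1, 2, 3, 4, 5, 6, 7, 8, 9, 10}
Shown blocks: {2, 3, 5, 7, 8}, {4}
A partition's blocks are pairwise disjoint and cover U, so the missing block = U \ (union of shown blocks).
Union of shown blocks: {2, 3, 4, 5, 7, 8}
Missing block = U \ (union) = {1, 6, 9, 10}

{1, 6, 9, 10}


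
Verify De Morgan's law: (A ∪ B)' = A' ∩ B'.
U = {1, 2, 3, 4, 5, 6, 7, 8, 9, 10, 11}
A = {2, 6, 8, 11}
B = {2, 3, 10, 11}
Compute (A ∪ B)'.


U = {1, 2, 3, 4, 5, 6, 7, 8, 9, 10, 11}
A = {2, 6, 8, 11}, B = {2, 3, 10, 11}
A ∪ B = {2, 3, 6, 8, 10, 11}
(A ∪ B)' = U \ (A ∪ B) = {1, 4, 5, 7, 9}
Verification via A' ∩ B': A' = {1, 3, 4, 5, 7, 9, 10}, B' = {1, 4, 5, 6, 7, 8, 9}
A' ∩ B' = {1, 4, 5, 7, 9} ✓

{1, 4, 5, 7, 9}


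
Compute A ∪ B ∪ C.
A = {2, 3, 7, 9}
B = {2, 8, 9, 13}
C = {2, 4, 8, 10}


Set A = {2, 3, 7, 9}
Set B = {2, 8, 9, 13}
Set C = {2, 4, 8, 10}
First, A ∪ B = {2, 3, 7, 8, 9, 13}
Then, (A ∪ B) ∪ C = {2, 3, 4, 7, 8, 9, 10, 13}

{2, 3, 4, 7, 8, 9, 10, 13}


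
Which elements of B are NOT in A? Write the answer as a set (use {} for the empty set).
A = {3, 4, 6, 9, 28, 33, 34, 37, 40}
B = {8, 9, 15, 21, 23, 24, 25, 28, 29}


Set A = {3, 4, 6, 9, 28, 33, 34, 37, 40}
Set B = {8, 9, 15, 21, 23, 24, 25, 28, 29}
Check each element of B against A:
8 ∉ A (include), 9 ∈ A, 15 ∉ A (include), 21 ∉ A (include), 23 ∉ A (include), 24 ∉ A (include), 25 ∉ A (include), 28 ∈ A, 29 ∉ A (include)
Elements of B not in A: {8, 15, 21, 23, 24, 25, 29}

{8, 15, 21, 23, 24, 25, 29}


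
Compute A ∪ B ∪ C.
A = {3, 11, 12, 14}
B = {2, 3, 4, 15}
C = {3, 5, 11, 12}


Set A = {3, 11, 12, 14}
Set B = {2, 3, 4, 15}
Set C = {3, 5, 11, 12}
First, A ∪ B = {2, 3, 4, 11, 12, 14, 15}
Then, (A ∪ B) ∪ C = {2, 3, 4, 5, 11, 12, 14, 15}

{2, 3, 4, 5, 11, 12, 14, 15}


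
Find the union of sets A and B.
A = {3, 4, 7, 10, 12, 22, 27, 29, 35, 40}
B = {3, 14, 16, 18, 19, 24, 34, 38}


Set A = {3, 4, 7, 10, 12, 22, 27, 29, 35, 40}
Set B = {3, 14, 16, 18, 19, 24, 34, 38}
A ∪ B includes all elements in either set.
Elements from A: {3, 4, 7, 10, 12, 22, 27, 29, 35, 40}
Elements from B not already included: {14, 16, 18, 19, 24, 34, 38}
A ∪ B = {3, 4, 7, 10, 12, 14, 16, 18, 19, 22, 24, 27, 29, 34, 35, 38, 40}

{3, 4, 7, 10, 12, 14, 16, 18, 19, 22, 24, 27, 29, 34, 35, 38, 40}


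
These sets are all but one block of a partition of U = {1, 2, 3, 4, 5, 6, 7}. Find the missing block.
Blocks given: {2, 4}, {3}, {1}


U = {1, 2, 3, 4, 5, 6, 7}
Shown blocks: {2, 4}, {3}, {1}
A partition's blocks are pairwise disjoint and cover U, so the missing block = U \ (union of shown blocks).
Union of shown blocks: {1, 2, 3, 4}
Missing block = U \ (union) = {5, 6, 7}

{5, 6, 7}


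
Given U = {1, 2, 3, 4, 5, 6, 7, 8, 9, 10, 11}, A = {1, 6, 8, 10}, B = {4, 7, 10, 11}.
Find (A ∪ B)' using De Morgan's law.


U = {1, 2, 3, 4, 5, 6, 7, 8, 9, 10, 11}
A = {1, 6, 8, 10}, B = {4, 7, 10, 11}
A ∪ B = {1, 4, 6, 7, 8, 10, 11}
(A ∪ B)' = U \ (A ∪ B) = {2, 3, 5, 9}
Verification via A' ∩ B': A' = {2, 3, 4, 5, 7, 9, 11}, B' = {1, 2, 3, 5, 6, 8, 9}
A' ∩ B' = {2, 3, 5, 9} ✓

{2, 3, 5, 9}


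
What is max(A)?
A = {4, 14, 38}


Set A = {4, 14, 38}
Elements in ascending order: 4, 14, 38
The largest element is 38.

38


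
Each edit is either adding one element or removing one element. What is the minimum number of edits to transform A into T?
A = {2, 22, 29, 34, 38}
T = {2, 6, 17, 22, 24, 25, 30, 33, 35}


Set A = {2, 22, 29, 34, 38}
Set T = {2, 6, 17, 22, 24, 25, 30, 33, 35}
Elements to remove from A (in A, not in T): {29, 34, 38} → 3 removals
Elements to add to A (in T, not in A): {6, 17, 24, 25, 30, 33, 35} → 7 additions
Total edits = 3 + 7 = 10

10


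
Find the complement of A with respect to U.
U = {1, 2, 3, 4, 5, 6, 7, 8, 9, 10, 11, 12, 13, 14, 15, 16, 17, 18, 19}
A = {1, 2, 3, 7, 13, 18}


Universal set U = {1, 2, 3, 4, 5, 6, 7, 8, 9, 10, 11, 12, 13, 14, 15, 16, 17, 18, 19}
Set A = {1, 2, 3, 7, 13, 18}
A' = U \ A = elements in U but not in A
Checking each element of U:
1 (in A, exclude), 2 (in A, exclude), 3 (in A, exclude), 4 (not in A, include), 5 (not in A, include), 6 (not in A, include), 7 (in A, exclude), 8 (not in A, include), 9 (not in A, include), 10 (not in A, include), 11 (not in A, include), 12 (not in A, include), 13 (in A, exclude), 14 (not in A, include), 15 (not in A, include), 16 (not in A, include), 17 (not in A, include), 18 (in A, exclude), 19 (not in A, include)
A' = {4, 5, 6, 8, 9, 10, 11, 12, 14, 15, 16, 17, 19}

{4, 5, 6, 8, 9, 10, 11, 12, 14, 15, 16, 17, 19}


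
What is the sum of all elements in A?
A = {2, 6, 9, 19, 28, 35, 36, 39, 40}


Set A = {2, 6, 9, 19, 28, 35, 36, 39, 40}
Sum = 2 + 6 + 9 + 19 + 28 + 35 + 36 + 39 + 40 = 214

214


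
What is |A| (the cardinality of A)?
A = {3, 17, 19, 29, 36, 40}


Set A = {3, 17, 19, 29, 36, 40}
Listing elements: 3, 17, 19, 29, 36, 40
Counting: 6 elements
|A| = 6

6


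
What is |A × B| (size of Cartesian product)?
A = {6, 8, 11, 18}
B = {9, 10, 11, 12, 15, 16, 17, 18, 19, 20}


Set A = {6, 8, 11, 18} has 4 elements.
Set B = {9, 10, 11, 12, 15, 16, 17, 18, 19, 20} has 10 elements.
|A × B| = |A| × |B| = 4 × 10 = 40

40


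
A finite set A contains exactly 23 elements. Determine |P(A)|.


The set has 23 elements.
The power set contains all possible subsets.
|P(A)| = 2^|A| = 2^23 = 8388608

8388608


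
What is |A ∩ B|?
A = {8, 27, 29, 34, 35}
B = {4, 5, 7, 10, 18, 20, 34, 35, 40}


Set A = {8, 27, 29, 34, 35}
Set B = {4, 5, 7, 10, 18, 20, 34, 35, 40}
A ∩ B = {34, 35}
|A ∩ B| = 2

2


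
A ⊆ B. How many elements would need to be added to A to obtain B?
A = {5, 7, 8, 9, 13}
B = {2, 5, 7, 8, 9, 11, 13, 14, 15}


Set A = {5, 7, 8, 9, 13}, |A| = 5
Set B = {2, 5, 7, 8, 9, 11, 13, 14, 15}, |B| = 9
Since A ⊆ B: B \ A = {2, 11, 14, 15}
|B| - |A| = 9 - 5 = 4

4


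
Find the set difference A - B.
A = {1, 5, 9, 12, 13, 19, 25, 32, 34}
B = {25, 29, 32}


Set A = {1, 5, 9, 12, 13, 19, 25, 32, 34}
Set B = {25, 29, 32}
A \ B includes elements in A that are not in B.
Check each element of A:
1 (not in B, keep), 5 (not in B, keep), 9 (not in B, keep), 12 (not in B, keep), 13 (not in B, keep), 19 (not in B, keep), 25 (in B, remove), 32 (in B, remove), 34 (not in B, keep)
A \ B = {1, 5, 9, 12, 13, 19, 34}

{1, 5, 9, 12, 13, 19, 34}


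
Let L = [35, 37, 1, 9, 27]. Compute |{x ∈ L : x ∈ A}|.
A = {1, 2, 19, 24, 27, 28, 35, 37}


Set A = {1, 2, 19, 24, 27, 28, 35, 37}
Candidates: [35, 37, 1, 9, 27]
Check each candidate:
35 ∈ A, 37 ∈ A, 1 ∈ A, 9 ∉ A, 27 ∈ A
Count of candidates in A: 4

4


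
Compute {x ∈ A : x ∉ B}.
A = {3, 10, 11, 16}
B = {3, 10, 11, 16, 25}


Set A = {3, 10, 11, 16}
Set B = {3, 10, 11, 16, 25}
Check each element of A against B:
3 ∈ B, 10 ∈ B, 11 ∈ B, 16 ∈ B
Elements of A not in B: {}

{}


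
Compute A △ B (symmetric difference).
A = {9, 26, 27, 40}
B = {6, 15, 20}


Set A = {9, 26, 27, 40}
Set B = {6, 15, 20}
A △ B = (A \ B) ∪ (B \ A)
Elements in A but not B: {9, 26, 27, 40}
Elements in B but not A: {6, 15, 20}
A △ B = {6, 9, 15, 20, 26, 27, 40}

{6, 9, 15, 20, 26, 27, 40}


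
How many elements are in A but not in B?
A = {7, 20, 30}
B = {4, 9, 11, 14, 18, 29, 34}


Set A = {7, 20, 30}
Set B = {4, 9, 11, 14, 18, 29, 34}
A \ B = {7, 20, 30}
|A \ B| = 3

3


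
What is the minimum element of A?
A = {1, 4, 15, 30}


Set A = {1, 4, 15, 30}
Elements in ascending order: 1, 4, 15, 30
The smallest element is 1.

1


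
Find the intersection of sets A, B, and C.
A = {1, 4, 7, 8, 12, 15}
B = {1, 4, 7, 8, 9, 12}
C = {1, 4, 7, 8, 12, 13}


Set A = {1, 4, 7, 8, 12, 15}
Set B = {1, 4, 7, 8, 9, 12}
Set C = {1, 4, 7, 8, 12, 13}
First, A ∩ B = {1, 4, 7, 8, 12}
Then, (A ∩ B) ∩ C = {1, 4, 7, 8, 12}

{1, 4, 7, 8, 12}


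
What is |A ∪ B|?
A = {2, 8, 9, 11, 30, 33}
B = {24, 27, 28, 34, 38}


Set A = {2, 8, 9, 11, 30, 33}, |A| = 6
Set B = {24, 27, 28, 34, 38}, |B| = 5
A ∩ B = {}, |A ∩ B| = 0
|A ∪ B| = |A| + |B| - |A ∩ B| = 6 + 5 - 0 = 11

11


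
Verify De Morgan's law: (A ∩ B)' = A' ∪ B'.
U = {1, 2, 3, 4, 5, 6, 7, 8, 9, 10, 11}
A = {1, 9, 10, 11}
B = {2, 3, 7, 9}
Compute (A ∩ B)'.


U = {1, 2, 3, 4, 5, 6, 7, 8, 9, 10, 11}
A = {1, 9, 10, 11}, B = {2, 3, 7, 9}
A ∩ B = {9}
(A ∩ B)' = U \ (A ∩ B) = {1, 2, 3, 4, 5, 6, 7, 8, 10, 11}
Verification via A' ∪ B': A' = {2, 3, 4, 5, 6, 7, 8}, B' = {1, 4, 5, 6, 8, 10, 11}
A' ∪ B' = {1, 2, 3, 4, 5, 6, 7, 8, 10, 11} ✓

{1, 2, 3, 4, 5, 6, 7, 8, 10, 11}


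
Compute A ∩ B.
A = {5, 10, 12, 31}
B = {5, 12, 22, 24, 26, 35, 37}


Set A = {5, 10, 12, 31}
Set B = {5, 12, 22, 24, 26, 35, 37}
A ∩ B includes only elements in both sets.
Check each element of A against B:
5 ✓, 10 ✗, 12 ✓, 31 ✗
A ∩ B = {5, 12}

{5, 12}


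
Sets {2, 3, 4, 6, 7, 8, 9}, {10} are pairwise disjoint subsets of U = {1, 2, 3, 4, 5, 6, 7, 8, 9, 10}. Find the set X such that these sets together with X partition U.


U = {1, 2, 3, 4, 5, 6, 7, 8, 9, 10}
Shown blocks: {2, 3, 4, 6, 7, 8, 9}, {10}
A partition's blocks are pairwise disjoint and cover U, so the missing block = U \ (union of shown blocks).
Union of shown blocks: {2, 3, 4, 6, 7, 8, 9, 10}
Missing block = U \ (union) = {1, 5}

{1, 5}


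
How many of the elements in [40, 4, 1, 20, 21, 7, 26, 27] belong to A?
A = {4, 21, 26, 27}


Set A = {4, 21, 26, 27}
Candidates: [40, 4, 1, 20, 21, 7, 26, 27]
Check each candidate:
40 ∉ A, 4 ∈ A, 1 ∉ A, 20 ∉ A, 21 ∈ A, 7 ∉ A, 26 ∈ A, 27 ∈ A
Count of candidates in A: 4

4


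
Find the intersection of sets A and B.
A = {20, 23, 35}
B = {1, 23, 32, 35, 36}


Set A = {20, 23, 35}
Set B = {1, 23, 32, 35, 36}
A ∩ B includes only elements in both sets.
Check each element of A against B:
20 ✗, 23 ✓, 35 ✓
A ∩ B = {23, 35}

{23, 35}


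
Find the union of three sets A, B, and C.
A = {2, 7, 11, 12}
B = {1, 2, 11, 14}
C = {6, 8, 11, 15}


Set A = {2, 7, 11, 12}
Set B = {1, 2, 11, 14}
Set C = {6, 8, 11, 15}
First, A ∪ B = {1, 2, 7, 11, 12, 14}
Then, (A ∪ B) ∪ C = {1, 2, 6, 7, 8, 11, 12, 14, 15}

{1, 2, 6, 7, 8, 11, 12, 14, 15}


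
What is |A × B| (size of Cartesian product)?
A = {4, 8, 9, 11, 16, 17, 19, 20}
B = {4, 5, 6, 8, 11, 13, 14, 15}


Set A = {4, 8, 9, 11, 16, 17, 19, 20} has 8 elements.
Set B = {4, 5, 6, 8, 11, 13, 14, 15} has 8 elements.
|A × B| = |A| × |B| = 8 × 8 = 64

64


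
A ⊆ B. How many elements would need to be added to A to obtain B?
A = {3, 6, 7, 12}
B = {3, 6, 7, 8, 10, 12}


Set A = {3, 6, 7, 12}, |A| = 4
Set B = {3, 6, 7, 8, 10, 12}, |B| = 6
Since A ⊆ B: B \ A = {8, 10}
|B| - |A| = 6 - 4 = 2

2


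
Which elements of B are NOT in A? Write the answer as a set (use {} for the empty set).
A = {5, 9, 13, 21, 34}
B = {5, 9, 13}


Set A = {5, 9, 13, 21, 34}
Set B = {5, 9, 13}
Check each element of B against A:
5 ∈ A, 9 ∈ A, 13 ∈ A
Elements of B not in A: {}

{}


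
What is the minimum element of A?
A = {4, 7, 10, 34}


Set A = {4, 7, 10, 34}
Elements in ascending order: 4, 7, 10, 34
The smallest element is 4.

4


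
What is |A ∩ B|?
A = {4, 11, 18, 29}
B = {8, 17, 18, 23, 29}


Set A = {4, 11, 18, 29}
Set B = {8, 17, 18, 23, 29}
A ∩ B = {18, 29}
|A ∩ B| = 2

2


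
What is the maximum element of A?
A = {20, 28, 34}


Set A = {20, 28, 34}
Elements in ascending order: 20, 28, 34
The largest element is 34.

34


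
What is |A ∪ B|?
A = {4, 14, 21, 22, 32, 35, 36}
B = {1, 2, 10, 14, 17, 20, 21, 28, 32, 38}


Set A = {4, 14, 21, 22, 32, 35, 36}, |A| = 7
Set B = {1, 2, 10, 14, 17, 20, 21, 28, 32, 38}, |B| = 10
A ∩ B = {14, 21, 32}, |A ∩ B| = 3
|A ∪ B| = |A| + |B| - |A ∩ B| = 7 + 10 - 3 = 14

14


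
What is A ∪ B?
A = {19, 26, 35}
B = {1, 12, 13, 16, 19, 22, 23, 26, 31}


Set A = {19, 26, 35}
Set B = {1, 12, 13, 16, 19, 22, 23, 26, 31}
A ∪ B includes all elements in either set.
Elements from A: {19, 26, 35}
Elements from B not already included: {1, 12, 13, 16, 22, 23, 31}
A ∪ B = {1, 12, 13, 16, 19, 22, 23, 26, 31, 35}

{1, 12, 13, 16, 19, 22, 23, 26, 31, 35}


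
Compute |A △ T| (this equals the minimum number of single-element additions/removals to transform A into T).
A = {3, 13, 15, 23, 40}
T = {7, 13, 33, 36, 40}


Set A = {3, 13, 15, 23, 40}
Set T = {7, 13, 33, 36, 40}
Elements to remove from A (in A, not in T): {3, 15, 23} → 3 removals
Elements to add to A (in T, not in A): {7, 33, 36} → 3 additions
Total edits = 3 + 3 = 6

6


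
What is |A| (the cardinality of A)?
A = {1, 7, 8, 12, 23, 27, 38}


Set A = {1, 7, 8, 12, 23, 27, 38}
Listing elements: 1, 7, 8, 12, 23, 27, 38
Counting: 7 elements
|A| = 7

7


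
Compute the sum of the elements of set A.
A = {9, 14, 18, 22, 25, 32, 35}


Set A = {9, 14, 18, 22, 25, 32, 35}
Sum = 9 + 14 + 18 + 22 + 25 + 32 + 35 = 155

155


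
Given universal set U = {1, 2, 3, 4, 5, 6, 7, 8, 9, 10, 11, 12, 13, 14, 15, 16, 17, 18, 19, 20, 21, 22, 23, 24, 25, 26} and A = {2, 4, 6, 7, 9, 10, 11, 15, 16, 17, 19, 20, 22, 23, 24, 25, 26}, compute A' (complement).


Universal set U = {1, 2, 3, 4, 5, 6, 7, 8, 9, 10, 11, 12, 13, 14, 15, 16, 17, 18, 19, 20, 21, 22, 23, 24, 25, 26}
Set A = {2, 4, 6, 7, 9, 10, 11, 15, 16, 17, 19, 20, 22, 23, 24, 25, 26}
A' = U \ A = elements in U but not in A
Checking each element of U:
1 (not in A, include), 2 (in A, exclude), 3 (not in A, include), 4 (in A, exclude), 5 (not in A, include), 6 (in A, exclude), 7 (in A, exclude), 8 (not in A, include), 9 (in A, exclude), 10 (in A, exclude), 11 (in A, exclude), 12 (not in A, include), 13 (not in A, include), 14 (not in A, include), 15 (in A, exclude), 16 (in A, exclude), 17 (in A, exclude), 18 (not in A, include), 19 (in A, exclude), 20 (in A, exclude), 21 (not in A, include), 22 (in A, exclude), 23 (in A, exclude), 24 (in A, exclude), 25 (in A, exclude), 26 (in A, exclude)
A' = {1, 3, 5, 8, 12, 13, 14, 18, 21}

{1, 3, 5, 8, 12, 13, 14, 18, 21}


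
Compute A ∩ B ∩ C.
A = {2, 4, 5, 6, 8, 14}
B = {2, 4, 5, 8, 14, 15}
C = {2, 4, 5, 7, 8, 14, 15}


Set A = {2, 4, 5, 6, 8, 14}
Set B = {2, 4, 5, 8, 14, 15}
Set C = {2, 4, 5, 7, 8, 14, 15}
First, A ∩ B = {2, 4, 5, 8, 14}
Then, (A ∩ B) ∩ C = {2, 4, 5, 8, 14}

{2, 4, 5, 8, 14}


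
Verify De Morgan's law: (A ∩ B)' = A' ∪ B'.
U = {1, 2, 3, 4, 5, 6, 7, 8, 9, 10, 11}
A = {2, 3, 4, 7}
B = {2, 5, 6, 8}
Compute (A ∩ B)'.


U = {1, 2, 3, 4, 5, 6, 7, 8, 9, 10, 11}
A = {2, 3, 4, 7}, B = {2, 5, 6, 8}
A ∩ B = {2}
(A ∩ B)' = U \ (A ∩ B) = {1, 3, 4, 5, 6, 7, 8, 9, 10, 11}
Verification via A' ∪ B': A' = {1, 5, 6, 8, 9, 10, 11}, B' = {1, 3, 4, 7, 9, 10, 11}
A' ∪ B' = {1, 3, 4, 5, 6, 7, 8, 9, 10, 11} ✓

{1, 3, 4, 5, 6, 7, 8, 9, 10, 11}


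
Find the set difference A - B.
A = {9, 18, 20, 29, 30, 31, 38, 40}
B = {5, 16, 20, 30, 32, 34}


Set A = {9, 18, 20, 29, 30, 31, 38, 40}
Set B = {5, 16, 20, 30, 32, 34}
A \ B includes elements in A that are not in B.
Check each element of A:
9 (not in B, keep), 18 (not in B, keep), 20 (in B, remove), 29 (not in B, keep), 30 (in B, remove), 31 (not in B, keep), 38 (not in B, keep), 40 (not in B, keep)
A \ B = {9, 18, 29, 31, 38, 40}

{9, 18, 29, 31, 38, 40}


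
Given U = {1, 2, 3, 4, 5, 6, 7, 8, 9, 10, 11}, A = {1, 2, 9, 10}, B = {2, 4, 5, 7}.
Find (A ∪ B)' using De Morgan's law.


U = {1, 2, 3, 4, 5, 6, 7, 8, 9, 10, 11}
A = {1, 2, 9, 10}, B = {2, 4, 5, 7}
A ∪ B = {1, 2, 4, 5, 7, 9, 10}
(A ∪ B)' = U \ (A ∪ B) = {3, 6, 8, 11}
Verification via A' ∩ B': A' = {3, 4, 5, 6, 7, 8, 11}, B' = {1, 3, 6, 8, 9, 10, 11}
A' ∩ B' = {3, 6, 8, 11} ✓

{3, 6, 8, 11}


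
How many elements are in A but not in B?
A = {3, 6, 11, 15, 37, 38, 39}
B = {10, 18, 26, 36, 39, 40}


Set A = {3, 6, 11, 15, 37, 38, 39}
Set B = {10, 18, 26, 36, 39, 40}
A \ B = {3, 6, 11, 15, 37, 38}
|A \ B| = 6

6


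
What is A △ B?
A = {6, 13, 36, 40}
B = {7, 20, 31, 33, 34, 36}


Set A = {6, 13, 36, 40}
Set B = {7, 20, 31, 33, 34, 36}
A △ B = (A \ B) ∪ (B \ A)
Elements in A but not B: {6, 13, 40}
Elements in B but not A: {7, 20, 31, 33, 34}
A △ B = {6, 7, 13, 20, 31, 33, 34, 40}

{6, 7, 13, 20, 31, 33, 34, 40}


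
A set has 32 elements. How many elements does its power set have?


The set has 32 elements.
The power set contains all possible subsets.
|P(A)| = 2^|A| = 2^32 = 4294967296

4294967296


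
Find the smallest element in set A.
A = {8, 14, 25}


Set A = {8, 14, 25}
Elements in ascending order: 8, 14, 25
The smallest element is 8.

8


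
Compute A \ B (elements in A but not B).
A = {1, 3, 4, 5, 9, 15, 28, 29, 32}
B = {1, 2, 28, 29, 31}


Set A = {1, 3, 4, 5, 9, 15, 28, 29, 32}
Set B = {1, 2, 28, 29, 31}
A \ B includes elements in A that are not in B.
Check each element of A:
1 (in B, remove), 3 (not in B, keep), 4 (not in B, keep), 5 (not in B, keep), 9 (not in B, keep), 15 (not in B, keep), 28 (in B, remove), 29 (in B, remove), 32 (not in B, keep)
A \ B = {3, 4, 5, 9, 15, 32}

{3, 4, 5, 9, 15, 32}


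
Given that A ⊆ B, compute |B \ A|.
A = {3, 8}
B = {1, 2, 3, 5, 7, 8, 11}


Set A = {3, 8}, |A| = 2
Set B = {1, 2, 3, 5, 7, 8, 11}, |B| = 7
Since A ⊆ B: B \ A = {1, 2, 5, 7, 11}
|B| - |A| = 7 - 2 = 5

5


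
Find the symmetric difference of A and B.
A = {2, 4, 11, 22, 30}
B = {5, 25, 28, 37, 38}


Set A = {2, 4, 11, 22, 30}
Set B = {5, 25, 28, 37, 38}
A △ B = (A \ B) ∪ (B \ A)
Elements in A but not B: {2, 4, 11, 22, 30}
Elements in B but not A: {5, 25, 28, 37, 38}
A △ B = {2, 4, 5, 11, 22, 25, 28, 30, 37, 38}

{2, 4, 5, 11, 22, 25, 28, 30, 37, 38}


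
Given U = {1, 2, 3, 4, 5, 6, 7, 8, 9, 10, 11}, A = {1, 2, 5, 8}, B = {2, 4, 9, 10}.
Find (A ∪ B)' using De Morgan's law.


U = {1, 2, 3, 4, 5, 6, 7, 8, 9, 10, 11}
A = {1, 2, 5, 8}, B = {2, 4, 9, 10}
A ∪ B = {1, 2, 4, 5, 8, 9, 10}
(A ∪ B)' = U \ (A ∪ B) = {3, 6, 7, 11}
Verification via A' ∩ B': A' = {3, 4, 6, 7, 9, 10, 11}, B' = {1, 3, 5, 6, 7, 8, 11}
A' ∩ B' = {3, 6, 7, 11} ✓

{3, 6, 7, 11}


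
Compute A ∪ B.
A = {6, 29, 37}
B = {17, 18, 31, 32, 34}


Set A = {6, 29, 37}
Set B = {17, 18, 31, 32, 34}
A ∪ B includes all elements in either set.
Elements from A: {6, 29, 37}
Elements from B not already included: {17, 18, 31, 32, 34}
A ∪ B = {6, 17, 18, 29, 31, 32, 34, 37}

{6, 17, 18, 29, 31, 32, 34, 37}


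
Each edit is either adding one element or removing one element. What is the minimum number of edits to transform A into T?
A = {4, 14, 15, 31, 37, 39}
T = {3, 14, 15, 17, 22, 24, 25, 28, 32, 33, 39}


Set A = {4, 14, 15, 31, 37, 39}
Set T = {3, 14, 15, 17, 22, 24, 25, 28, 32, 33, 39}
Elements to remove from A (in A, not in T): {4, 31, 37} → 3 removals
Elements to add to A (in T, not in A): {3, 17, 22, 24, 25, 28, 32, 33} → 8 additions
Total edits = 3 + 8 = 11

11


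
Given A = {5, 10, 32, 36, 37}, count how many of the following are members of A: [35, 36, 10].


Set A = {5, 10, 32, 36, 37}
Candidates: [35, 36, 10]
Check each candidate:
35 ∉ A, 36 ∈ A, 10 ∈ A
Count of candidates in A: 2

2


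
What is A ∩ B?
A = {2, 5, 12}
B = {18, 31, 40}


Set A = {2, 5, 12}
Set B = {18, 31, 40}
A ∩ B includes only elements in both sets.
Check each element of A against B:
2 ✗, 5 ✗, 12 ✗
A ∩ B = {}

{}


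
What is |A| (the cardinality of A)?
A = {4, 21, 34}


Set A = {4, 21, 34}
Listing elements: 4, 21, 34
Counting: 3 elements
|A| = 3

3


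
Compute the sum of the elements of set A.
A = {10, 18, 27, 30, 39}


Set A = {10, 18, 27, 30, 39}
Sum = 10 + 18 + 27 + 30 + 39 = 124

124


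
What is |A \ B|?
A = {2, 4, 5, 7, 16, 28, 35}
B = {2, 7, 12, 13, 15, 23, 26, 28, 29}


Set A = {2, 4, 5, 7, 16, 28, 35}
Set B = {2, 7, 12, 13, 15, 23, 26, 28, 29}
A \ B = {4, 5, 16, 35}
|A \ B| = 4

4


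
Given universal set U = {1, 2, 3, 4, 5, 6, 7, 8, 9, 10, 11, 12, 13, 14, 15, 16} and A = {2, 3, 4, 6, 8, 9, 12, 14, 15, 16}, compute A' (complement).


Universal set U = {1, 2, 3, 4, 5, 6, 7, 8, 9, 10, 11, 12, 13, 14, 15, 16}
Set A = {2, 3, 4, 6, 8, 9, 12, 14, 15, 16}
A' = U \ A = elements in U but not in A
Checking each element of U:
1 (not in A, include), 2 (in A, exclude), 3 (in A, exclude), 4 (in A, exclude), 5 (not in A, include), 6 (in A, exclude), 7 (not in A, include), 8 (in A, exclude), 9 (in A, exclude), 10 (not in A, include), 11 (not in A, include), 12 (in A, exclude), 13 (not in A, include), 14 (in A, exclude), 15 (in A, exclude), 16 (in A, exclude)
A' = {1, 5, 7, 10, 11, 13}

{1, 5, 7, 10, 11, 13}


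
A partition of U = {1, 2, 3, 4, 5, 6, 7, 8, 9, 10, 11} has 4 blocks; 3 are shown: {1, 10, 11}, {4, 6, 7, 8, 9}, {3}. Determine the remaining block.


U = {1, 2, 3, 4, 5, 6, 7, 8, 9, 10, 11}
Shown blocks: {1, 10, 11}, {4, 6, 7, 8, 9}, {3}
A partition's blocks are pairwise disjoint and cover U, so the missing block = U \ (union of shown blocks).
Union of shown blocks: {1, 3, 4, 6, 7, 8, 9, 10, 11}
Missing block = U \ (union) = {2, 5}

{2, 5}


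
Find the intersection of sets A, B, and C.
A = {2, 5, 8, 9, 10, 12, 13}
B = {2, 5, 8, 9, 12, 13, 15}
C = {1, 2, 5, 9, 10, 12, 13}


Set A = {2, 5, 8, 9, 10, 12, 13}
Set B = {2, 5, 8, 9, 12, 13, 15}
Set C = {1, 2, 5, 9, 10, 12, 13}
First, A ∩ B = {2, 5, 8, 9, 12, 13}
Then, (A ∩ B) ∩ C = {2, 5, 9, 12, 13}

{2, 5, 9, 12, 13}


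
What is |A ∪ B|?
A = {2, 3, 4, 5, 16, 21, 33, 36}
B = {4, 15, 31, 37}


Set A = {2, 3, 4, 5, 16, 21, 33, 36}, |A| = 8
Set B = {4, 15, 31, 37}, |B| = 4
A ∩ B = {4}, |A ∩ B| = 1
|A ∪ B| = |A| + |B| - |A ∩ B| = 8 + 4 - 1 = 11

11


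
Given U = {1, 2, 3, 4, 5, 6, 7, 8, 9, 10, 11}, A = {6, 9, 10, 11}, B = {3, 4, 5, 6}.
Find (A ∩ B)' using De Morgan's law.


U = {1, 2, 3, 4, 5, 6, 7, 8, 9, 10, 11}
A = {6, 9, 10, 11}, B = {3, 4, 5, 6}
A ∩ B = {6}
(A ∩ B)' = U \ (A ∩ B) = {1, 2, 3, 4, 5, 7, 8, 9, 10, 11}
Verification via A' ∪ B': A' = {1, 2, 3, 4, 5, 7, 8}, B' = {1, 2, 7, 8, 9, 10, 11}
A' ∪ B' = {1, 2, 3, 4, 5, 7, 8, 9, 10, 11} ✓

{1, 2, 3, 4, 5, 7, 8, 9, 10, 11}


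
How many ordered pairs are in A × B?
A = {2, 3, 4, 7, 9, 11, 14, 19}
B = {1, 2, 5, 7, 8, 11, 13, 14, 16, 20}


Set A = {2, 3, 4, 7, 9, 11, 14, 19} has 8 elements.
Set B = {1, 2, 5, 7, 8, 11, 13, 14, 16, 20} has 10 elements.
|A × B| = |A| × |B| = 8 × 10 = 80

80


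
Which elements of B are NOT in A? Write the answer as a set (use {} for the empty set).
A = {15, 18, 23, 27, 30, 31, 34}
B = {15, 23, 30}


Set A = {15, 18, 23, 27, 30, 31, 34}
Set B = {15, 23, 30}
Check each element of B against A:
15 ∈ A, 23 ∈ A, 30 ∈ A
Elements of B not in A: {}

{}


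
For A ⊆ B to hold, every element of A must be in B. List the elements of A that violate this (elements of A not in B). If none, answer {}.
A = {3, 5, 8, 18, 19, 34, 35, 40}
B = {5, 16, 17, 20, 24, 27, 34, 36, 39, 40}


Set A = {3, 5, 8, 18, 19, 34, 35, 40}
Set B = {5, 16, 17, 20, 24, 27, 34, 36, 39, 40}
Check each element of A against B:
3 ∉ B (include), 5 ∈ B, 8 ∉ B (include), 18 ∉ B (include), 19 ∉ B (include), 34 ∈ B, 35 ∉ B (include), 40 ∈ B
Elements of A not in B: {3, 8, 18, 19, 35}

{3, 8, 18, 19, 35}


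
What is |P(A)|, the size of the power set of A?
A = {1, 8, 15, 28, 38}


Set A = {1, 8, 15, 28, 38}
|A| = 5
The power set P(A) contains all subsets of A.
|P(A)| = 2^|A| = 2^5 = 32

32


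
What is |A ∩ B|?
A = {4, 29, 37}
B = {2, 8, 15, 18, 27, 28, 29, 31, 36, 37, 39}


Set A = {4, 29, 37}
Set B = {2, 8, 15, 18, 27, 28, 29, 31, 36, 37, 39}
A ∩ B = {29, 37}
|A ∩ B| = 2

2


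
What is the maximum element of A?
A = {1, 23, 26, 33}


Set A = {1, 23, 26, 33}
Elements in ascending order: 1, 23, 26, 33
The largest element is 33.

33


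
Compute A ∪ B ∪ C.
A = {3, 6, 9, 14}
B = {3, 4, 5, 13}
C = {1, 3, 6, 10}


Set A = {3, 6, 9, 14}
Set B = {3, 4, 5, 13}
Set C = {1, 3, 6, 10}
First, A ∪ B = {3, 4, 5, 6, 9, 13, 14}
Then, (A ∪ B) ∪ C = {1, 3, 4, 5, 6, 9, 10, 13, 14}

{1, 3, 4, 5, 6, 9, 10, 13, 14}


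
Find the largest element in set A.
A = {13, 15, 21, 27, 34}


Set A = {13, 15, 21, 27, 34}
Elements in ascending order: 13, 15, 21, 27, 34
The largest element is 34.

34


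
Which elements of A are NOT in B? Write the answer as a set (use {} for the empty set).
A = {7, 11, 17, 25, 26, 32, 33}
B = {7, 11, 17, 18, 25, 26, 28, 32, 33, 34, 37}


Set A = {7, 11, 17, 25, 26, 32, 33}
Set B = {7, 11, 17, 18, 25, 26, 28, 32, 33, 34, 37}
Check each element of A against B:
7 ∈ B, 11 ∈ B, 17 ∈ B, 25 ∈ B, 26 ∈ B, 32 ∈ B, 33 ∈ B
Elements of A not in B: {}

{}


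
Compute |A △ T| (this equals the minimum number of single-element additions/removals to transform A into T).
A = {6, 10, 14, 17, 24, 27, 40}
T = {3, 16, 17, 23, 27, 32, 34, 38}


Set A = {6, 10, 14, 17, 24, 27, 40}
Set T = {3, 16, 17, 23, 27, 32, 34, 38}
Elements to remove from A (in A, not in T): {6, 10, 14, 24, 40} → 5 removals
Elements to add to A (in T, not in A): {3, 16, 23, 32, 34, 38} → 6 additions
Total edits = 5 + 6 = 11

11


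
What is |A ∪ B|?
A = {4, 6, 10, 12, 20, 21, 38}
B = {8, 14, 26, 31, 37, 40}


Set A = {4, 6, 10, 12, 20, 21, 38}, |A| = 7
Set B = {8, 14, 26, 31, 37, 40}, |B| = 6
A ∩ B = {}, |A ∩ B| = 0
|A ∪ B| = |A| + |B| - |A ∩ B| = 7 + 6 - 0 = 13

13


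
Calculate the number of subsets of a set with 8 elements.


The set has 8 elements.
The power set contains all possible subsets.
|P(A)| = 2^|A| = 2^8 = 256

256


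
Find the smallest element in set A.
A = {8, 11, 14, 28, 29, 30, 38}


Set A = {8, 11, 14, 28, 29, 30, 38}
Elements in ascending order: 8, 11, 14, 28, 29, 30, 38
The smallest element is 8.

8


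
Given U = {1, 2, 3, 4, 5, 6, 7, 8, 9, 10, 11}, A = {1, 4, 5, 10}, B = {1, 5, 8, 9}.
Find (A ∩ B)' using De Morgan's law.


U = {1, 2, 3, 4, 5, 6, 7, 8, 9, 10, 11}
A = {1, 4, 5, 10}, B = {1, 5, 8, 9}
A ∩ B = {1, 5}
(A ∩ B)' = U \ (A ∩ B) = {2, 3, 4, 6, 7, 8, 9, 10, 11}
Verification via A' ∪ B': A' = {2, 3, 6, 7, 8, 9, 11}, B' = {2, 3, 4, 6, 7, 10, 11}
A' ∪ B' = {2, 3, 4, 6, 7, 8, 9, 10, 11} ✓

{2, 3, 4, 6, 7, 8, 9, 10, 11}


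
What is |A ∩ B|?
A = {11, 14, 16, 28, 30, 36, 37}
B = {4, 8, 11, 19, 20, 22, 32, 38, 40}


Set A = {11, 14, 16, 28, 30, 36, 37}
Set B = {4, 8, 11, 19, 20, 22, 32, 38, 40}
A ∩ B = {11}
|A ∩ B| = 1

1


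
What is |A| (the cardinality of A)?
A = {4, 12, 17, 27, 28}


Set A = {4, 12, 17, 27, 28}
Listing elements: 4, 12, 17, 27, 28
Counting: 5 elements
|A| = 5

5


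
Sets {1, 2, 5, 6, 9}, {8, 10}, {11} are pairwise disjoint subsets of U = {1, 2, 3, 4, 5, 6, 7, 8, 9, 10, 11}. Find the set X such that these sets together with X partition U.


U = {1, 2, 3, 4, 5, 6, 7, 8, 9, 10, 11}
Shown blocks: {1, 2, 5, 6, 9}, {8, 10}, {11}
A partition's blocks are pairwise disjoint and cover U, so the missing block = U \ (union of shown blocks).
Union of shown blocks: {1, 2, 5, 6, 8, 9, 10, 11}
Missing block = U \ (union) = {3, 4, 7}

{3, 4, 7}


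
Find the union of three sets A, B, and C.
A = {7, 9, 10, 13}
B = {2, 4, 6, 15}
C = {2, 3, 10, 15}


Set A = {7, 9, 10, 13}
Set B = {2, 4, 6, 15}
Set C = {2, 3, 10, 15}
First, A ∪ B = {2, 4, 6, 7, 9, 10, 13, 15}
Then, (A ∪ B) ∪ C = {2, 3, 4, 6, 7, 9, 10, 13, 15}

{2, 3, 4, 6, 7, 9, 10, 13, 15}


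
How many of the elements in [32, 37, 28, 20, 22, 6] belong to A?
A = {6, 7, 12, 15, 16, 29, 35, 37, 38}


Set A = {6, 7, 12, 15, 16, 29, 35, 37, 38}
Candidates: [32, 37, 28, 20, 22, 6]
Check each candidate:
32 ∉ A, 37 ∈ A, 28 ∉ A, 20 ∉ A, 22 ∉ A, 6 ∈ A
Count of candidates in A: 2

2


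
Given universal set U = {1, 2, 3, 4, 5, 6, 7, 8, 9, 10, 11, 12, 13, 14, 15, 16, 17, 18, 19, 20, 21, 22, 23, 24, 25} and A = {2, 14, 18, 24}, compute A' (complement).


Universal set U = {1, 2, 3, 4, 5, 6, 7, 8, 9, 10, 11, 12, 13, 14, 15, 16, 17, 18, 19, 20, 21, 22, 23, 24, 25}
Set A = {2, 14, 18, 24}
A' = U \ A = elements in U but not in A
Checking each element of U:
1 (not in A, include), 2 (in A, exclude), 3 (not in A, include), 4 (not in A, include), 5 (not in A, include), 6 (not in A, include), 7 (not in A, include), 8 (not in A, include), 9 (not in A, include), 10 (not in A, include), 11 (not in A, include), 12 (not in A, include), 13 (not in A, include), 14 (in A, exclude), 15 (not in A, include), 16 (not in A, include), 17 (not in A, include), 18 (in A, exclude), 19 (not in A, include), 20 (not in A, include), 21 (not in A, include), 22 (not in A, include), 23 (not in A, include), 24 (in A, exclude), 25 (not in A, include)
A' = {1, 3, 4, 5, 6, 7, 8, 9, 10, 11, 12, 13, 15, 16, 17, 19, 20, 21, 22, 23, 25}

{1, 3, 4, 5, 6, 7, 8, 9, 10, 11, 12, 13, 15, 16, 17, 19, 20, 21, 22, 23, 25}


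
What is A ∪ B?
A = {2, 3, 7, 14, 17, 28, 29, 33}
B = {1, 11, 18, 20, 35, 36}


Set A = {2, 3, 7, 14, 17, 28, 29, 33}
Set B = {1, 11, 18, 20, 35, 36}
A ∪ B includes all elements in either set.
Elements from A: {2, 3, 7, 14, 17, 28, 29, 33}
Elements from B not already included: {1, 11, 18, 20, 35, 36}
A ∪ B = {1, 2, 3, 7, 11, 14, 17, 18, 20, 28, 29, 33, 35, 36}

{1, 2, 3, 7, 11, 14, 17, 18, 20, 28, 29, 33, 35, 36}


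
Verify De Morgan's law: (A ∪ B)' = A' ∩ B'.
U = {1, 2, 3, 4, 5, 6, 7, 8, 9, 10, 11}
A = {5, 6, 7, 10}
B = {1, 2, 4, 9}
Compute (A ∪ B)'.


U = {1, 2, 3, 4, 5, 6, 7, 8, 9, 10, 11}
A = {5, 6, 7, 10}, B = {1, 2, 4, 9}
A ∪ B = {1, 2, 4, 5, 6, 7, 9, 10}
(A ∪ B)' = U \ (A ∪ B) = {3, 8, 11}
Verification via A' ∩ B': A' = {1, 2, 3, 4, 8, 9, 11}, B' = {3, 5, 6, 7, 8, 10, 11}
A' ∩ B' = {3, 8, 11} ✓

{3, 8, 11}


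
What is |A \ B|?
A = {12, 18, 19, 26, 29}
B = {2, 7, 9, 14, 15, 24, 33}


Set A = {12, 18, 19, 26, 29}
Set B = {2, 7, 9, 14, 15, 24, 33}
A \ B = {12, 18, 19, 26, 29}
|A \ B| = 5

5


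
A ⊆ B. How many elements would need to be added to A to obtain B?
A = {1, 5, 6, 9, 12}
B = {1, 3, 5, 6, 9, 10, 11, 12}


Set A = {1, 5, 6, 9, 12}, |A| = 5
Set B = {1, 3, 5, 6, 9, 10, 11, 12}, |B| = 8
Since A ⊆ B: B \ A = {3, 10, 11}
|B| - |A| = 8 - 5 = 3

3


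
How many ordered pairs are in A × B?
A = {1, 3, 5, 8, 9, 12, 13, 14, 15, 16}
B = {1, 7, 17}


Set A = {1, 3, 5, 8, 9, 12, 13, 14, 15, 16} has 10 elements.
Set B = {1, 7, 17} has 3 elements.
|A × B| = |A| × |B| = 10 × 3 = 30

30


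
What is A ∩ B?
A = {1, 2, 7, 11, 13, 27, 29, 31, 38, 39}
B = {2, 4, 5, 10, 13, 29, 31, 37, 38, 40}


Set A = {1, 2, 7, 11, 13, 27, 29, 31, 38, 39}
Set B = {2, 4, 5, 10, 13, 29, 31, 37, 38, 40}
A ∩ B includes only elements in both sets.
Check each element of A against B:
1 ✗, 2 ✓, 7 ✗, 11 ✗, 13 ✓, 27 ✗, 29 ✓, 31 ✓, 38 ✓, 39 ✗
A ∩ B = {2, 13, 29, 31, 38}

{2, 13, 29, 31, 38}


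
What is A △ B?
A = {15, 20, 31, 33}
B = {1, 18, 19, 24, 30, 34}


Set A = {15, 20, 31, 33}
Set B = {1, 18, 19, 24, 30, 34}
A △ B = (A \ B) ∪ (B \ A)
Elements in A but not B: {15, 20, 31, 33}
Elements in B but not A: {1, 18, 19, 24, 30, 34}
A △ B = {1, 15, 18, 19, 20, 24, 30, 31, 33, 34}

{1, 15, 18, 19, 20, 24, 30, 31, 33, 34}


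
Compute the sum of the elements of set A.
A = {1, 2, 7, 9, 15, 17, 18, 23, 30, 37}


Set A = {1, 2, 7, 9, 15, 17, 18, 23, 30, 37}
Sum = 1 + 2 + 7 + 9 + 15 + 17 + 18 + 23 + 30 + 37 = 159

159


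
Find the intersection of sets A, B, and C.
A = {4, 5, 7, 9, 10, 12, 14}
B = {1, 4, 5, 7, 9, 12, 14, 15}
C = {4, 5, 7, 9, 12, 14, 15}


Set A = {4, 5, 7, 9, 10, 12, 14}
Set B = {1, 4, 5, 7, 9, 12, 14, 15}
Set C = {4, 5, 7, 9, 12, 14, 15}
First, A ∩ B = {4, 5, 7, 9, 12, 14}
Then, (A ∩ B) ∩ C = {4, 5, 7, 9, 12, 14}

{4, 5, 7, 9, 12, 14}


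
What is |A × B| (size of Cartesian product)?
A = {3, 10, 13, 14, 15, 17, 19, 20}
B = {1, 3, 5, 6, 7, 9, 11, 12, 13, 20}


Set A = {3, 10, 13, 14, 15, 17, 19, 20} has 8 elements.
Set B = {1, 3, 5, 6, 7, 9, 11, 12, 13, 20} has 10 elements.
|A × B| = |A| × |B| = 8 × 10 = 80

80


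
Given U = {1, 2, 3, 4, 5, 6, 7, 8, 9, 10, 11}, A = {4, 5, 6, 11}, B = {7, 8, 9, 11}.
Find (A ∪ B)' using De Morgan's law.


U = {1, 2, 3, 4, 5, 6, 7, 8, 9, 10, 11}
A = {4, 5, 6, 11}, B = {7, 8, 9, 11}
A ∪ B = {4, 5, 6, 7, 8, 9, 11}
(A ∪ B)' = U \ (A ∪ B) = {1, 2, 3, 10}
Verification via A' ∩ B': A' = {1, 2, 3, 7, 8, 9, 10}, B' = {1, 2, 3, 4, 5, 6, 10}
A' ∩ B' = {1, 2, 3, 10} ✓

{1, 2, 3, 10}


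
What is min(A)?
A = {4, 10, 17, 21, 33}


Set A = {4, 10, 17, 21, 33}
Elements in ascending order: 4, 10, 17, 21, 33
The smallest element is 4.

4


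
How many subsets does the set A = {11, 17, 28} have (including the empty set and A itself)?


Set A = {11, 17, 28}
|A| = 3
The power set P(A) contains all subsets of A.
|P(A)| = 2^|A| = 2^3 = 8

8


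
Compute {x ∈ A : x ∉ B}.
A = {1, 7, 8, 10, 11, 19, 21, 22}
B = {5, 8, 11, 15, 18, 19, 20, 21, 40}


Set A = {1, 7, 8, 10, 11, 19, 21, 22}
Set B = {5, 8, 11, 15, 18, 19, 20, 21, 40}
Check each element of A against B:
1 ∉ B (include), 7 ∉ B (include), 8 ∈ B, 10 ∉ B (include), 11 ∈ B, 19 ∈ B, 21 ∈ B, 22 ∉ B (include)
Elements of A not in B: {1, 7, 10, 22}

{1, 7, 10, 22}


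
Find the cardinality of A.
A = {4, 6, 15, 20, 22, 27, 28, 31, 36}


Set A = {4, 6, 15, 20, 22, 27, 28, 31, 36}
Listing elements: 4, 6, 15, 20, 22, 27, 28, 31, 36
Counting: 9 elements
|A| = 9

9


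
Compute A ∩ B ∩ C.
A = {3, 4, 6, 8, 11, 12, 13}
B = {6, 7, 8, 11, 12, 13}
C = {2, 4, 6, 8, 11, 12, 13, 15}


Set A = {3, 4, 6, 8, 11, 12, 13}
Set B = {6, 7, 8, 11, 12, 13}
Set C = {2, 4, 6, 8, 11, 12, 13, 15}
First, A ∩ B = {6, 8, 11, 12, 13}
Then, (A ∩ B) ∩ C = {6, 8, 11, 12, 13}

{6, 8, 11, 12, 13}


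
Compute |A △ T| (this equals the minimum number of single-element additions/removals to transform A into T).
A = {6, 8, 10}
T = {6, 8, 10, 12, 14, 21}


Set A = {6, 8, 10}
Set T = {6, 8, 10, 12, 14, 21}
Elements to remove from A (in A, not in T): {} → 0 removals
Elements to add to A (in T, not in A): {12, 14, 21} → 3 additions
Total edits = 0 + 3 = 3

3


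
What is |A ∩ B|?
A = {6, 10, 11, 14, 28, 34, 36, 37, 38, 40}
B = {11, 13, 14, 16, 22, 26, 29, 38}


Set A = {6, 10, 11, 14, 28, 34, 36, 37, 38, 40}
Set B = {11, 13, 14, 16, 22, 26, 29, 38}
A ∩ B = {11, 14, 38}
|A ∩ B| = 3

3


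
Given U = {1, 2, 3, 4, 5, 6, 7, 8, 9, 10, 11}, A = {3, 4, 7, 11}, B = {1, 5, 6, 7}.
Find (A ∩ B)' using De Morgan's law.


U = {1, 2, 3, 4, 5, 6, 7, 8, 9, 10, 11}
A = {3, 4, 7, 11}, B = {1, 5, 6, 7}
A ∩ B = {7}
(A ∩ B)' = U \ (A ∩ B) = {1, 2, 3, 4, 5, 6, 8, 9, 10, 11}
Verification via A' ∪ B': A' = {1, 2, 5, 6, 8, 9, 10}, B' = {2, 3, 4, 8, 9, 10, 11}
A' ∪ B' = {1, 2, 3, 4, 5, 6, 8, 9, 10, 11} ✓

{1, 2, 3, 4, 5, 6, 8, 9, 10, 11}
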